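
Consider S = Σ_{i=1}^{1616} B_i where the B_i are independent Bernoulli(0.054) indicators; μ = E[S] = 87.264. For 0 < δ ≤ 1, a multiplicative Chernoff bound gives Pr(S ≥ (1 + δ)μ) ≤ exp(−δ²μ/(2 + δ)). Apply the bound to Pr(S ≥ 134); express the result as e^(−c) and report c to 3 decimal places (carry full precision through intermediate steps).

9.872

Write 134 = (1 + δ)μ, so δ = 134/87.264 − 1 = 0.5355702…
Then the exponent is δ²μ/(2 + δ) = (134 − μ)² / (μ·(2 + δ)) = 9.871708.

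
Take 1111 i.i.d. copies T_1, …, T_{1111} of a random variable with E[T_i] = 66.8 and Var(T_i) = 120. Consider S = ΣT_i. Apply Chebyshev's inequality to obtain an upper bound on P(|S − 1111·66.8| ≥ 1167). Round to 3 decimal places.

0.098

Var(S) = n·Var(T_i) = 1111·120 = 133320.
Chebyshev: P(|S − 1111·66.8| ≥ 1167) ≤ Var(S)/1167² = 133320/1361889 = 0.0979.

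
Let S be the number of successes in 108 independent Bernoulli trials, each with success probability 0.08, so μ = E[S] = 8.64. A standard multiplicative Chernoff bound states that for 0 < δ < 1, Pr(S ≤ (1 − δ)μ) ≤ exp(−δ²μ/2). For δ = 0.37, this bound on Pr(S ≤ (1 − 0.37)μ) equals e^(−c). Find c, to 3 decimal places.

0.591

c = δ²μ/2 = 0.37²·8.64/2 = 0.5914.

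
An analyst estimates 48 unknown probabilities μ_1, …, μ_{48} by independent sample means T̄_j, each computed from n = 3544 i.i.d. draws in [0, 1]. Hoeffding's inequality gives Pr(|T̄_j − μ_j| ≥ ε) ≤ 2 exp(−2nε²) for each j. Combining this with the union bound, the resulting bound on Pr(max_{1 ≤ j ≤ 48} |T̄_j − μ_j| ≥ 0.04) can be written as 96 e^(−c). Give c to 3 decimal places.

Union bound over the 48 events: Pr(max_{1 ≤ j ≤ 48} |T̄_j − μ_j| ≥ 0.04) ≤ 48·2·exp(−2nε²) = 96 exp(−2·3544·0.04²).
So c = 2·3544·0.04² = 11.3408.

11.341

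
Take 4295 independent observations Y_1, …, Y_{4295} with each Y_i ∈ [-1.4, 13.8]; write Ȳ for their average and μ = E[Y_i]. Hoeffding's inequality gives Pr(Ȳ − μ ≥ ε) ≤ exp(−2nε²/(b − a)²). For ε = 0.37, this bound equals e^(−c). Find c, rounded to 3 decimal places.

c = 2nε²/(b − a)² = 2·4295·0.37² / 15.2² = 5.0899.

5.090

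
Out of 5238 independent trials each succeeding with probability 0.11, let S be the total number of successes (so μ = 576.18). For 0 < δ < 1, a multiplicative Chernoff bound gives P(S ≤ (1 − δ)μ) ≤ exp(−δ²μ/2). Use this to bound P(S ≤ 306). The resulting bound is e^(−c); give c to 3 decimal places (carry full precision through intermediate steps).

Write 306 = (1 − δ)μ, so δ = 1 − 306/576.18 = 0.468916…
Then the exponent is δ²μ/2 = (μ − 306)²/(2μ) = 63.345858.

63.346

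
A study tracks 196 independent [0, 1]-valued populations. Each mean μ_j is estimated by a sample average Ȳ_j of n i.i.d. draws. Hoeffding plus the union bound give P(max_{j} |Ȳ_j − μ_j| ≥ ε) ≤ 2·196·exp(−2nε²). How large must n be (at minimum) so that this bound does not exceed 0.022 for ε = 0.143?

Need 2·196·exp(−2nε²) ≤ 0.022, i.e. exp(−2nε²) ≤ 0.022/392.
So 2nε² ≥ ln(392/0.022) = 9.787975.
Hence n ≥ 9.787975/(2·0.143²) = 239.326.
The smallest integer n is 240.

240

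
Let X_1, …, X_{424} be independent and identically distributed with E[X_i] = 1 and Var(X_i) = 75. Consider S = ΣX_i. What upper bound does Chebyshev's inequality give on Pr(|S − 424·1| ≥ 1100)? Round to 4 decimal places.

Var(S) = n·Var(X_i) = 424·75 = 31800.
Chebyshev: Pr(|S − 424·1| ≥ 1100) ≤ Var(S)/1100² = 31800/1210000 = 0.0263.

0.0263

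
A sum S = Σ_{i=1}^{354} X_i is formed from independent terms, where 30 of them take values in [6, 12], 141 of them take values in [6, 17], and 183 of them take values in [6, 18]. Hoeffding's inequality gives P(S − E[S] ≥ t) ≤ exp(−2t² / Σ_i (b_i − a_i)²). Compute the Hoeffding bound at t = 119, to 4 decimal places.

Σ(b_i − a_i)² = 30·6² + 141·11² + 183·12² = 44493.
Exponent = 2·119² / 44493 = 0.63655.
Bound = exp(−0.63655) = 0.52911.

0.5291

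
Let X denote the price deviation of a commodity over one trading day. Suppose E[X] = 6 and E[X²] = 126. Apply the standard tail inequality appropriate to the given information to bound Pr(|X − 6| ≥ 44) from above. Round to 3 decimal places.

0.046

The first two moments determine the variance, so Chebyshev's inequality is the sharpest standard bound available.
Var(X) = E[X²] − (E[X])² = 126 − 36 = 90.
Chebyshev's inequality: Pr(|X − μ| ≥ t) ≤ Var(X)/t² = 90/1936 = 0.0465.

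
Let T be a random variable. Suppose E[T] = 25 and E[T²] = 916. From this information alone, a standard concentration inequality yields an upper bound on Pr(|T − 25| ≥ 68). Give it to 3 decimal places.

The first two moments determine the variance, so Chebyshev's inequality is the sharpest standard bound available.
Var(T) = E[T²] − (E[T])² = 916 − 625 = 291.
Chebyshev's inequality: Pr(|T − μ| ≥ t) ≤ Var(T)/t² = 291/4624 = 0.0629.

0.063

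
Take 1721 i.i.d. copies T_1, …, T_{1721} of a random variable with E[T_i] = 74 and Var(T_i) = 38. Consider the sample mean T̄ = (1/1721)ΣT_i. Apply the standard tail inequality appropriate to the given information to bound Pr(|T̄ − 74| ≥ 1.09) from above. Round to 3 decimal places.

0.019

With mean and variance of each term known, Chebyshev's inequality bounds the deviation of the sum (or sample mean).
Var(T̄) = Var(T_i)/n = 38/1721 = 0.02208.
Chebyshev: Pr(|T̄ − 74| ≥ 1.09) ≤ Var(T̄)/(1.09)² = 38/(1721·1.09²) = 0.0186.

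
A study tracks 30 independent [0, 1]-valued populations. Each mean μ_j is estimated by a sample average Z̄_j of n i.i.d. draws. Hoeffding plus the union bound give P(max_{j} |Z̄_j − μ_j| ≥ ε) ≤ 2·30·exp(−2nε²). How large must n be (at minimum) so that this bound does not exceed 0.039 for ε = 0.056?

1171

Need 2·30·exp(−2nε²) ≤ 0.039, i.e. exp(−2nε²) ≤ 0.039/60.
So 2nε² ≥ ln(60/0.039) = 7.338538.
Hence n ≥ 7.338538/(2·0.056²) = 1170.048.
The smallest integer n is 1171.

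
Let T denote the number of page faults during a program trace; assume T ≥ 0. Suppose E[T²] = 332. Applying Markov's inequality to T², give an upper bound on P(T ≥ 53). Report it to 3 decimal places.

Since T ≥ 0, the event {T ≥ 53} is the same as {T² ≥ 2809}.
Markov's inequality applied to T² gives P(T² ≥ 2809) ≤ E[T²]/2809 = 332/2809 = 0.1182.

0.118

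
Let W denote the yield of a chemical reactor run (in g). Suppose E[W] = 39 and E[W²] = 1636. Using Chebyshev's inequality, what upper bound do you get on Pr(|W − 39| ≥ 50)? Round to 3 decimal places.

0.046

Var(W) = E[W²] − (E[W])² = 1636 − 1521 = 115.
Chebyshev's inequality: Pr(|W − μ| ≥ t) ≤ Var(W)/t² = 115/2500 = 0.0460.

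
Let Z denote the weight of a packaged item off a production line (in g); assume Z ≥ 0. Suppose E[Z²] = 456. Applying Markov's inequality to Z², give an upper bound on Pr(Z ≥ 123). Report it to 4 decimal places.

0.0301

Since Z ≥ 0, the event {Z ≥ 123} is the same as {Z² ≥ 15129}.
Markov's inequality applied to Z² gives Pr(Z² ≥ 15129) ≤ E[Z²]/15129 = 456/15129 = 0.0301.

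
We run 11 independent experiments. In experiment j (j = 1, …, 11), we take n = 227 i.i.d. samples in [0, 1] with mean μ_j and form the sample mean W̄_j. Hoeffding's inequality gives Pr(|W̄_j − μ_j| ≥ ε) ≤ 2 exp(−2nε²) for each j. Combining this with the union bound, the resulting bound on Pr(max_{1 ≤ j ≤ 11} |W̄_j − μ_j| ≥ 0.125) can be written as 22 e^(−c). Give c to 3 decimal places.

7.094

Union bound over the 11 events: Pr(max_{1 ≤ j ≤ 11} |W̄_j − μ_j| ≥ 0.125) ≤ 11·2·exp(−2nε²) = 22 exp(−2·227·0.125²).
So c = 2·227·0.125² = 7.0938.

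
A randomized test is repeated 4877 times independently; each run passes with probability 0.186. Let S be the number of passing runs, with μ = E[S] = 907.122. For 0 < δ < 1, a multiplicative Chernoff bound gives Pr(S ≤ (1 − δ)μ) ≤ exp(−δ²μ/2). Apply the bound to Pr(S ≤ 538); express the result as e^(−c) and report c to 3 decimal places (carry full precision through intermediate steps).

75.101

Write 538 = (1 − δ)μ, so δ = 1 − 538/907.122 = 0.4069155…
Then the exponent is δ²μ/2 = (μ − 538)²/(2μ) = 75.100731.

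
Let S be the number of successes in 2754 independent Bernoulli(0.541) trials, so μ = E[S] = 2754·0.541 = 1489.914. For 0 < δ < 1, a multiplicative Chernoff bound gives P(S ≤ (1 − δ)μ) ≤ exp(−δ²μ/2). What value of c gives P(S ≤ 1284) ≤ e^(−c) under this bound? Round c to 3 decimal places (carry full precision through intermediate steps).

14.229

Write 1284 = (1 − δ)μ, so δ = 1 − 1284/1489.914 = 0.1382053…
Then the exponent is δ²μ/2 = (μ − 1284)²/(2μ) = 14.229202.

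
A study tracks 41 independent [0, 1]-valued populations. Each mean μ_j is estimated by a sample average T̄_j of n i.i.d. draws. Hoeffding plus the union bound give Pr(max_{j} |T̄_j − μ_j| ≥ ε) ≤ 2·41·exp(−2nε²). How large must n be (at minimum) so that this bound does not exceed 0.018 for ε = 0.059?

Need 2·41·exp(−2nε²) ≤ 0.018, i.e. exp(−2nε²) ≤ 0.018/82.
So 2nε² ≥ ln(82/0.018) = 8.424103.
Hence n ≥ 8.424103/(2·0.059²) = 1210.012.
The smallest integer n is 1211.

1211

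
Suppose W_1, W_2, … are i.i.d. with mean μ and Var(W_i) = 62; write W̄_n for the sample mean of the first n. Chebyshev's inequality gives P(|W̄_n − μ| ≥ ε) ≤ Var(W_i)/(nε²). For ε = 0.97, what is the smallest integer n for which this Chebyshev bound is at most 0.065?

1014

Require 62/(n·0.97²) ≤ 0.065, i.e. n ≥ 62/(0.065·0.97²) = 1013.759.
The smallest integer n is 1014.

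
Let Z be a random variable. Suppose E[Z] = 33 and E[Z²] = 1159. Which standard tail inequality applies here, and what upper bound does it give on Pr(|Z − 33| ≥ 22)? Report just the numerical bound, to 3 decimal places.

0.145

The first two moments determine the variance, so Chebyshev's inequality is the sharpest standard bound available.
Var(Z) = E[Z²] − (E[Z])² = 1159 − 1089 = 70.
Chebyshev's inequality: Pr(|Z − μ| ≥ t) ≤ Var(Z)/t² = 70/484 = 0.1446.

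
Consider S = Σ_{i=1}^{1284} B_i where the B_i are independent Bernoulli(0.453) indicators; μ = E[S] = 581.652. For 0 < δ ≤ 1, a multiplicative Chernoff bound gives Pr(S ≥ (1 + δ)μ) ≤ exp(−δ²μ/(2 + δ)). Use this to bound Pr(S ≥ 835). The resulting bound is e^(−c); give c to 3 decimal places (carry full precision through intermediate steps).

Write 835 = (1 + δ)μ, so δ = 835/581.652 − 1 = 0.4355663…
Then the exponent is δ²μ/(2 + δ) = (835 − μ)² / (μ·(2 + δ)) = 45.307675.

45.308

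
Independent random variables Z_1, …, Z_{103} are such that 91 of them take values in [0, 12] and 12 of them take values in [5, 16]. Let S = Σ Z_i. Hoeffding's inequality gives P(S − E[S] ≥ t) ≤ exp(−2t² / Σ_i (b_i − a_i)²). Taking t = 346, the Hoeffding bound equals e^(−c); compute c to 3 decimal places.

Σ(b_i − a_i)² = 91·12² + 12·11² = 14556.
c = 2t² / 14556 = 2·346² / 14556 = 16.4490.

16.449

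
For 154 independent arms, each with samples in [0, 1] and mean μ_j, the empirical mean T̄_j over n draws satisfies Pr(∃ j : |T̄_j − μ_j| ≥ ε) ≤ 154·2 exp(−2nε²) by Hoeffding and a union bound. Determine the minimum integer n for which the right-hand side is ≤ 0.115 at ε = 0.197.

102

Need 2·154·exp(−2nε²) ≤ 0.115, i.e. exp(−2nε²) ≤ 0.115/308.
So 2nε² ≥ ln(308/0.115) = 7.892923.
Hence n ≥ 7.892923/(2·0.197²) = 101.689.
The smallest integer n is 102.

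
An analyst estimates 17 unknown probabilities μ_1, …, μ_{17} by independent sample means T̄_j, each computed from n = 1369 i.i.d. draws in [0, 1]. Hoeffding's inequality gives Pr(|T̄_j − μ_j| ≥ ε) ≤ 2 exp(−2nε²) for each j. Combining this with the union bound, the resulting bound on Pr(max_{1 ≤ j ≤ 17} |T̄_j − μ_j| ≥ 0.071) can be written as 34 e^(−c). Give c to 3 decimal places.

13.802

Union bound over the 17 events: Pr(max_{1 ≤ j ≤ 17} |T̄_j − μ_j| ≥ 0.071) ≤ 17·2·exp(−2nε²) = 34 exp(−2·1369·0.071²).
So c = 2·1369·0.071² = 13.8023.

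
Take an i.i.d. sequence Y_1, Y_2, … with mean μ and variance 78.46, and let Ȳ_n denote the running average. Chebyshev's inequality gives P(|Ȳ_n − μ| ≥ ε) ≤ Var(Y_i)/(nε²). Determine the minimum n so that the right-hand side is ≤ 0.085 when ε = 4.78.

Require 78.46/(n·4.78²) ≤ 0.085, i.e. n ≥ 78.46/(0.085·4.78²) = 40.399.
The smallest integer n is 41.

41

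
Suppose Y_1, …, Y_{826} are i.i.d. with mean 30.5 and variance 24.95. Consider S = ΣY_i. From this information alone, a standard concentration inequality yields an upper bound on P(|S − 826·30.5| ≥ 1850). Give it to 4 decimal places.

0.0060

With mean and variance of each term known, Chebyshev's inequality bounds the deviation of the sum (or sample mean).
Var(S) = n·Var(Y_i) = 826·24.95 = 20608.7.
Chebyshev: P(|S − 826·30.5| ≥ 1850) ≤ Var(S)/1850² = 20608.7/3422500 = 0.0060.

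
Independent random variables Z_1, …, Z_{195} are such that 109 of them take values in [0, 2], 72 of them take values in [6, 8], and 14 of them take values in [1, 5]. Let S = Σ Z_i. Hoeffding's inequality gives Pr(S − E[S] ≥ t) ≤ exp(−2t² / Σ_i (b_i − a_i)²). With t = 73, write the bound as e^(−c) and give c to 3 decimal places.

11.243

Σ(b_i − a_i)² = 109·2² + 72·2² + 14·4² = 948.
c = 2t² / 948 = 2·73² / 948 = 11.2426.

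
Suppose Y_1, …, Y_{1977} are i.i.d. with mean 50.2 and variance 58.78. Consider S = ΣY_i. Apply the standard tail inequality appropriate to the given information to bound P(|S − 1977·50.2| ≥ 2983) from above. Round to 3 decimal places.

0.013

With mean and variance of each term known, Chebyshev's inequality bounds the deviation of the sum (or sample mean).
Var(S) = n·Var(Y_i) = 1977·58.78 = 116208.06.
Chebyshev: P(|S − 1977·50.2| ≥ 2983) ≤ Var(S)/2983² = 116208.06/8898289 = 0.0131.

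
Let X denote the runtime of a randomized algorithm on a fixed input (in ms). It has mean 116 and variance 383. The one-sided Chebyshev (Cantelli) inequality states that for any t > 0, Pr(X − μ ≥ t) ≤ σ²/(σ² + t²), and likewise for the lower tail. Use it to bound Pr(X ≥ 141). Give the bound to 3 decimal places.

0.380

Here σ² = 383 and t = 25, so σ² + t² = 1008.
Cantelli's bound: 383/1008 = 0.3800.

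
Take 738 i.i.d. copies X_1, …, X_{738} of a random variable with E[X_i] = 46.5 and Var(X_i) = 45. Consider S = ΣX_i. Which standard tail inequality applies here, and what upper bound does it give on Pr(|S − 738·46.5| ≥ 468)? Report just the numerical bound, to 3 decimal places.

0.152

With mean and variance of each term known, Chebyshev's inequality bounds the deviation of the sum (or sample mean).
Var(S) = n·Var(X_i) = 738·45 = 33210.
Chebyshev: Pr(|S − 738·46.5| ≥ 468) ≤ Var(S)/468² = 33210/219024 = 0.1516.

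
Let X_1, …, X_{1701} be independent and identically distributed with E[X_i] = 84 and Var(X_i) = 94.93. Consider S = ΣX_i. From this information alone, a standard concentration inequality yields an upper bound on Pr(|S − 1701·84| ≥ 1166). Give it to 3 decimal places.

With mean and variance of each term known, Chebyshev's inequality bounds the deviation of the sum (or sample mean).
Var(S) = n·Var(X_i) = 1701·94.93 = 161475.93.
Chebyshev: Pr(|S − 1701·84| ≥ 1166) ≤ Var(S)/1166² = 161475.93/1359556 = 0.1188.

0.119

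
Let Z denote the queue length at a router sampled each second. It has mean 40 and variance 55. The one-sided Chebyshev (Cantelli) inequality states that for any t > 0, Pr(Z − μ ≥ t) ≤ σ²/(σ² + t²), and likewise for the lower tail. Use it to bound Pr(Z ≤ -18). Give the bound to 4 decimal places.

0.0161

Here σ² = 55 and t = 58, so σ² + t² = 3419.
Cantelli's bound: 55/3419 = 0.0161.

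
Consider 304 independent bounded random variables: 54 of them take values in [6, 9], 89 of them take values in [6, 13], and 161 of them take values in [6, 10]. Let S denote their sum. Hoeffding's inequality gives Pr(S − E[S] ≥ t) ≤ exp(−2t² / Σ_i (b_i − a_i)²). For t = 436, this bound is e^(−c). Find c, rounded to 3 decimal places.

Σ(b_i − a_i)² = 54·3² + 89·7² + 161·4² = 7423.
c = 2t² / 7423 = 2·436² / 7423 = 51.2181.

51.218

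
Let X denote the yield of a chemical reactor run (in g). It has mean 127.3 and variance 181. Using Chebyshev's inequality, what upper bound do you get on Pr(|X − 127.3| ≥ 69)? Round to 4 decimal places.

Chebyshev: Pr(|X − μ| ≥ t) ≤ Var(X)/t².
Bound = 181 / 4761 = 0.0380.

0.0380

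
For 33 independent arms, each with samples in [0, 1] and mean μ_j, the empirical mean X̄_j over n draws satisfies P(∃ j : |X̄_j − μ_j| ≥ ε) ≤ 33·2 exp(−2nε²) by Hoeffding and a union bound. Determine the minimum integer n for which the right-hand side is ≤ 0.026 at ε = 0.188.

Need 2·33·exp(−2nε²) ≤ 0.026, i.e. exp(−2nε²) ≤ 0.026/66.
So 2nε² ≥ ln(66/0.026) = 7.839313.
Hence n ≥ 7.839313/(2·0.188²) = 110.900.
The smallest integer n is 111.

111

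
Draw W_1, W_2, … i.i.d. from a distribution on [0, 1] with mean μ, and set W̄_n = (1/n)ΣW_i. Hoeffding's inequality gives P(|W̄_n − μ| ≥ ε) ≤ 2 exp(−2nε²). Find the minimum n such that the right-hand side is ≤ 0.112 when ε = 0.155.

60

Require 2·exp(−2nε²) ≤ 0.112, i.e. 2nε² ≥ ln(2/0.112) = 2.882404.
So n ≥ 2.882404 / (2·0.155²) = 59.988.
The smallest integer n is 60.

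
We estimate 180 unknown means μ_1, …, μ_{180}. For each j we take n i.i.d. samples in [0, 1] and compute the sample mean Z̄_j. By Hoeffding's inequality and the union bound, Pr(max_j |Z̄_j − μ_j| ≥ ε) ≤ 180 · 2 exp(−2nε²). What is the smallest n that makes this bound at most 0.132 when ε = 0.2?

Need 2·180·exp(−2nε²) ≤ 0.132, i.e. exp(−2nε²) ≤ 0.132/360.
So 2nε² ≥ ln(360/0.132) = 7.911057.
Hence n ≥ 7.911057/(2·0.2²) = 98.888.
The smallest integer n is 99.

99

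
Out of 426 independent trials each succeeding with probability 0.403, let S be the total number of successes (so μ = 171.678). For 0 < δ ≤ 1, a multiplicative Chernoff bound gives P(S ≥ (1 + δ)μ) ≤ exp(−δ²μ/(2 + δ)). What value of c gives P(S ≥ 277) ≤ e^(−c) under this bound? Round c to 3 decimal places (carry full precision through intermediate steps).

24.723

Write 277 = (1 + δ)μ, so δ = 277/171.678 − 1 = 0.6134857…
Then the exponent is δ²μ/(2 + δ) = (277 − μ)² / (μ·(2 + δ)) = 24.723128.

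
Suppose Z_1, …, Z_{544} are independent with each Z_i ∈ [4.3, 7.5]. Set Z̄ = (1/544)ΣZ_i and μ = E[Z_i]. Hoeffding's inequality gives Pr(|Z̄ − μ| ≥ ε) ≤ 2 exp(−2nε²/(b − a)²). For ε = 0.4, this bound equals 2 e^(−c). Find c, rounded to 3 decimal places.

c = 2nε²/(b − a)² = 2·544·0.4² / 3.2² = 17.0000.

17.000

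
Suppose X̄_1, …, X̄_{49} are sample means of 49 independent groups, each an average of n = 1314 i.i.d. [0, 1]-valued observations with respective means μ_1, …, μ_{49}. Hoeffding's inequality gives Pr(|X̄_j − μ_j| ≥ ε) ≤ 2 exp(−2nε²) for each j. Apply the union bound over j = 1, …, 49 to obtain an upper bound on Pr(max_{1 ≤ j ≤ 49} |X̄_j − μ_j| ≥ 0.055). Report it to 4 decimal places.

0.0346

Per-experiment Hoeffding bound: 2·exp(−2·1314·0.055²) = 2·exp(−7.94970) = 0.00070554.
Union bound over 49 events: 49·0.00070554 = 0.03457.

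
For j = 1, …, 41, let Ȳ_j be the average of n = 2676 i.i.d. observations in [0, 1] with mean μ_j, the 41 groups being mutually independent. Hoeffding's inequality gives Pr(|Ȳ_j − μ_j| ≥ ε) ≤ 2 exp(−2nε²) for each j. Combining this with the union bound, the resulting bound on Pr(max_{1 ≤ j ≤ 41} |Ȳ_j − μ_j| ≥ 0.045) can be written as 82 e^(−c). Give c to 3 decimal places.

10.838

Union bound over the 41 events: Pr(max_{1 ≤ j ≤ 41} |Ȳ_j − μ_j| ≥ 0.045) ≤ 41·2·exp(−2nε²) = 82 exp(−2·2676·0.045²).
So c = 2·2676·0.045² = 10.8378.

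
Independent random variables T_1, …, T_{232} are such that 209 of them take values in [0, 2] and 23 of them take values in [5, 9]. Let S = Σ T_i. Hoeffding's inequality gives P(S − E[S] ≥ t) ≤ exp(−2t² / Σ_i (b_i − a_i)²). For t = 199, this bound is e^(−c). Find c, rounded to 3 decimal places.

Σ(b_i − a_i)² = 209·2² + 23·4² = 1204.
c = 2t² / 1204 = 2·199² / 1204 = 65.7824.

65.782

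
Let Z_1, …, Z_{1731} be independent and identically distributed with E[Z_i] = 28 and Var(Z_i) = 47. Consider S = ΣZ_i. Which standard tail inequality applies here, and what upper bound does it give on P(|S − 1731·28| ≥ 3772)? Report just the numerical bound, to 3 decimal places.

With mean and variance of each term known, Chebyshev's inequality bounds the deviation of the sum (or sample mean).
Var(S) = n·Var(Z_i) = 1731·47 = 81357.
Chebyshev: P(|S − 1731·28| ≥ 3772) ≤ Var(S)/3772² = 81357/14227984 = 0.0057.

0.006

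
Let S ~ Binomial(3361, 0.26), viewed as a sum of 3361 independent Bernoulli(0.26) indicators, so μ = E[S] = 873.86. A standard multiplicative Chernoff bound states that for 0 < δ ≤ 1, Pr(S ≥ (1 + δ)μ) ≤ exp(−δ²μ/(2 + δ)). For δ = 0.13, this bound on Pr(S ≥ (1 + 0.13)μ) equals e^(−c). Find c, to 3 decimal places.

c = δ²μ/(2 + δ) = 0.13²·873.86/(2 + 0.13) = 6.9334.

6.933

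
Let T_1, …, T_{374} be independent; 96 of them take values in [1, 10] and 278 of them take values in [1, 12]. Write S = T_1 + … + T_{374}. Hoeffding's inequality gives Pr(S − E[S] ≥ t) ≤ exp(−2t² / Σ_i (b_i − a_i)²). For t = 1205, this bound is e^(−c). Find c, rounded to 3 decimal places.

70.122

Σ(b_i − a_i)² = 96·9² + 278·11² = 41414.
c = 2t² / 41414 = 2·1205² / 41414 = 70.1224.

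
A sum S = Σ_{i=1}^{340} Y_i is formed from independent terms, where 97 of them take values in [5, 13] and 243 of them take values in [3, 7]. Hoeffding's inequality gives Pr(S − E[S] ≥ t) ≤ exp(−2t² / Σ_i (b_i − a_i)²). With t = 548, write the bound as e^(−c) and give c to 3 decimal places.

Σ(b_i − a_i)² = 97·8² + 243·4² = 10096.
c = 2t² / 10096 = 2·548² / 10096 = 59.4897.

59.490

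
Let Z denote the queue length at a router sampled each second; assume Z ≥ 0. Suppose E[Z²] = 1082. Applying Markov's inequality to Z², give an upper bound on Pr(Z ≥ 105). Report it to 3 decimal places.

0.098

Since Z ≥ 0, the event {Z ≥ 105} is the same as {Z² ≥ 11025}.
Markov's inequality applied to Z² gives Pr(Z² ≥ 11025) ≤ E[Z²]/11025 = 1082/11025 = 0.0981.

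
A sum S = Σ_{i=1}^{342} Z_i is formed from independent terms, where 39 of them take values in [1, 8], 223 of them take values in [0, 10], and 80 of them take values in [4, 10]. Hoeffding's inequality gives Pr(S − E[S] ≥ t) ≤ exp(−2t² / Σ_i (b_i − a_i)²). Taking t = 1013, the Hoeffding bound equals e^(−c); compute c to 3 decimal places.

Σ(b_i − a_i)² = 39·7² + 223·10² + 80·6² = 27091.
c = 2t² / 27091 = 2·1013² / 27091 = 75.7572.

75.757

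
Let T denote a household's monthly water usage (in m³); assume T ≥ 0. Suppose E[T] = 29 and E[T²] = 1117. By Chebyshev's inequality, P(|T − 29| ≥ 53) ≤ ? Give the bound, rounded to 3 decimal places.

0.098

Var(T) = E[T²] − (E[T])² = 1117 − 841 = 276.
Chebyshev's inequality: P(|T − μ| ≥ t) ≤ Var(T)/t² = 276/2809 = 0.0983.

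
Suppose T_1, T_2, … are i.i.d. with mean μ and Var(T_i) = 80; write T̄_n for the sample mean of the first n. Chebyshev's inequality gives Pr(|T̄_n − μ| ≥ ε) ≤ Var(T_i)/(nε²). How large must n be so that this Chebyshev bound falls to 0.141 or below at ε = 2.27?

111

Require 80/(n·2.27²) ≤ 0.141, i.e. n ≥ 80/(0.141·2.27²) = 110.108.
The smallest integer n is 111.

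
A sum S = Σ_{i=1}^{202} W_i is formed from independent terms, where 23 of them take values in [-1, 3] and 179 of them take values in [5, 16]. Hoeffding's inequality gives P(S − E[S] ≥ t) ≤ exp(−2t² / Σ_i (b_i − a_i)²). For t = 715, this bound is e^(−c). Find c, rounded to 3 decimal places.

Σ(b_i − a_i)² = 23·4² + 179·11² = 22027.
c = 2t² / 22027 = 2·715² / 22027 = 46.4180.

46.418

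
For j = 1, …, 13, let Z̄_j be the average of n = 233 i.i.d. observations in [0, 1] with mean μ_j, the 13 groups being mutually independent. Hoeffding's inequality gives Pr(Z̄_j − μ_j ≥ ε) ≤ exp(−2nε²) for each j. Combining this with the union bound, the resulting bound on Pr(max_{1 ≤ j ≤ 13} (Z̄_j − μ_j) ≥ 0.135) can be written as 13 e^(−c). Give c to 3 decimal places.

Union bound over the 13 events: Pr(max_{1 ≤ j ≤ 13} (Z̄_j − μ_j) ≥ 0.135) ≤ 13·exp(−2nε²) = 13 exp(−2·233·0.135²).
So c = 2·233·0.135² = 8.4929.

8.493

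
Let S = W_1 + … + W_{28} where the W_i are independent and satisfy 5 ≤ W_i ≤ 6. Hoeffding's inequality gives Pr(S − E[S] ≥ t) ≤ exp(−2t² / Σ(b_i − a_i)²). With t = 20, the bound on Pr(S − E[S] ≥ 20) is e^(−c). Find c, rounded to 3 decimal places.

28.571

Σ(b_i − a_i)² = 28·(1)² = 28.
c = 2t²/28 = 2·20²/28 = 28.5714.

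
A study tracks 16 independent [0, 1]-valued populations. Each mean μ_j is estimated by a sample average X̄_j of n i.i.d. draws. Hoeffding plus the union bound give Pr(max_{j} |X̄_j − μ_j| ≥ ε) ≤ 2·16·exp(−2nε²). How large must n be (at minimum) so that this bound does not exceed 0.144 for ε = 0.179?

Need 2·16·exp(−2nε²) ≤ 0.144, i.e. exp(−2nε²) ≤ 0.144/32.
So 2nε² ≥ ln(32/0.144) = 5.403678.
Hence n ≥ 5.403678/(2·0.179²) = 84.324.
The smallest integer n is 85.

85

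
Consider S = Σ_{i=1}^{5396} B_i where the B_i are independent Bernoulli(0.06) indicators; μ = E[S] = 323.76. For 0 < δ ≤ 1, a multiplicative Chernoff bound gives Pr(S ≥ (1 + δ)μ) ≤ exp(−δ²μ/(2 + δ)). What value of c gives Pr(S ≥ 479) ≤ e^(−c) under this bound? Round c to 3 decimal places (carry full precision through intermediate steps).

30.021

Write 479 = (1 + δ)μ, so δ = 479/323.76 − 1 = 0.479491…
Then the exponent is δ²μ/(2 + δ) = (479 − μ)² / (μ·(2 + δ)) = 30.020750.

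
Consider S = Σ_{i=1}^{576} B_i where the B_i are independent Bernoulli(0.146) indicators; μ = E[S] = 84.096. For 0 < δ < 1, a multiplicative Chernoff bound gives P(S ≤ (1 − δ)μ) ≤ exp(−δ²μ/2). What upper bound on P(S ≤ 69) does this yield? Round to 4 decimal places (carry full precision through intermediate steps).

Write 69 = (1 − δ)μ, so δ = 1 − 69/84.096 = 0.1795091…
Then the exponent is δ²μ/2 = (μ − 69)²/(2μ) = 1.354935.
Bound = exp(−1.354935) = 0.25796.

0.2580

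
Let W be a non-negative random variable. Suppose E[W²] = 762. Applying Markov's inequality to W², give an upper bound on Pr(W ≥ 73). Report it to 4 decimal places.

Since W ≥ 0, the event {W ≥ 73} is the same as {W² ≥ 5329}.
Markov's inequality applied to W² gives Pr(W² ≥ 5329) ≤ E[W²]/5329 = 762/5329 = 0.1430.

0.1430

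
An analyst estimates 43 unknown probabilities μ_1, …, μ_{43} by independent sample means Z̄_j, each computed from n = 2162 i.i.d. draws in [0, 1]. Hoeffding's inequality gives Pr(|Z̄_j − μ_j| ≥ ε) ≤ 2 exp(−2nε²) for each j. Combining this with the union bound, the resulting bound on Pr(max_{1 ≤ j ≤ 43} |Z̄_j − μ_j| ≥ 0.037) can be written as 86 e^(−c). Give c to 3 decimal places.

5.920

Union bound over the 43 events: Pr(max_{1 ≤ j ≤ 43} |Z̄_j − μ_j| ≥ 0.037) ≤ 43·2·exp(−2nε²) = 86 exp(−2·2162·0.037²).
So c = 2·2162·0.037² = 5.9196.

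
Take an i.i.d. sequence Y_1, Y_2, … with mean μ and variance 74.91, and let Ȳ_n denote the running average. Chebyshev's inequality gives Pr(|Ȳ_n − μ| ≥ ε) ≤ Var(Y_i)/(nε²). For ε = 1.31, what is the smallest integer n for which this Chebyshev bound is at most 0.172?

Require 74.91/(n·1.31²) ≤ 0.172, i.e. n ≥ 74.91/(0.172·1.31²) = 253.787.
The smallest integer n is 254.

254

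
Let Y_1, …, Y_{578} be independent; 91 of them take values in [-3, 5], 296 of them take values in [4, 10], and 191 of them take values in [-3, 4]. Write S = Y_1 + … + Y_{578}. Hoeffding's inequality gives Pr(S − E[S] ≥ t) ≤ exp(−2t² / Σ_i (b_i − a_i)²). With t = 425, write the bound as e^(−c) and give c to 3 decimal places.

Σ(b_i − a_i)² = 91·8² + 296·6² + 191·7² = 25839.
c = 2t² / 25839 = 2·425² / 25839 = 13.9808.

13.981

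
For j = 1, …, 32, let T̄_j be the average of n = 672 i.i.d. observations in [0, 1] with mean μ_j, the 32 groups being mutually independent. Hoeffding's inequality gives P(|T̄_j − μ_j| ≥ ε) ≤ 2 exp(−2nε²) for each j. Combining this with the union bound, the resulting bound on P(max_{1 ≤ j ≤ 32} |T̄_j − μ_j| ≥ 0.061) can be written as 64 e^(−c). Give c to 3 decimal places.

5.001

Union bound over the 32 events: P(max_{1 ≤ j ≤ 32} |T̄_j − μ_j| ≥ 0.061) ≤ 32·2·exp(−2nε²) = 64 exp(−2·672·0.061²).
So c = 2·672·0.061² = 5.0010.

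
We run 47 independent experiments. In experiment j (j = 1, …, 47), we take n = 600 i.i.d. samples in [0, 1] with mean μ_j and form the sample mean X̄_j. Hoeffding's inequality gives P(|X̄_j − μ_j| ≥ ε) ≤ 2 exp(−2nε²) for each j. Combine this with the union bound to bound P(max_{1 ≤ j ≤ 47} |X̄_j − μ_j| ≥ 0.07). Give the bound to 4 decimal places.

Per-experiment Hoeffding bound: 2·exp(−2·600·0.07²) = 2·exp(−5.88000) = 0.0055896.
Union bound over 47 events: 47·0.0055896 = 0.26271.

0.2627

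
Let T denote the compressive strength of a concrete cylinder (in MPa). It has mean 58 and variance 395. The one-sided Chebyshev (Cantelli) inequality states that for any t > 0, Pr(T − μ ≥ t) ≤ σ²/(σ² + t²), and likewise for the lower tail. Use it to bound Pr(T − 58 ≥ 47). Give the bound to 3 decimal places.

0.152

Here σ² = 395 and t = 47, so σ² + t² = 2604.
Cantelli's bound: 395/2604 = 0.1517.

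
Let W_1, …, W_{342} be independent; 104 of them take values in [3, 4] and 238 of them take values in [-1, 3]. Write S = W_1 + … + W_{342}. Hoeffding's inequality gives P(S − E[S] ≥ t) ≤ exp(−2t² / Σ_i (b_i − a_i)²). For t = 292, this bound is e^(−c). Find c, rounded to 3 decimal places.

Σ(b_i − a_i)² = 104·1² + 238·4² = 3912.
c = 2t² / 3912 = 2·292² / 3912 = 43.5910.

43.591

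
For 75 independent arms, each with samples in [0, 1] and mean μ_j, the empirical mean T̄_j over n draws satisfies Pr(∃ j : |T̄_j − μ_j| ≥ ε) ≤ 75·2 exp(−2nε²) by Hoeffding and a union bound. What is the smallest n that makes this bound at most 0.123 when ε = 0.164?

Need 2·75·exp(−2nε²) ≤ 0.123, i.e. exp(−2nε²) ≤ 0.123/150.
So 2nε² ≥ ln(150/0.123) = 7.106206.
Hence n ≥ 7.106206/(2·0.164²) = 132.105.
The smallest integer n is 133.

133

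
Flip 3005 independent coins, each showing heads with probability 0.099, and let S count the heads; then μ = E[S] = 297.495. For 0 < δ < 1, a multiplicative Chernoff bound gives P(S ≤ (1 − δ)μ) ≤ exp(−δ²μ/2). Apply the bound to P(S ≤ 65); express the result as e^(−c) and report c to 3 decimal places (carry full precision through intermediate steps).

Write 65 = (1 − δ)μ, so δ = 1 − 65/297.495 = 0.7815089…
Then the exponent is δ²μ/2 = (μ − 65)²/(2μ) = 90.848460.

90.848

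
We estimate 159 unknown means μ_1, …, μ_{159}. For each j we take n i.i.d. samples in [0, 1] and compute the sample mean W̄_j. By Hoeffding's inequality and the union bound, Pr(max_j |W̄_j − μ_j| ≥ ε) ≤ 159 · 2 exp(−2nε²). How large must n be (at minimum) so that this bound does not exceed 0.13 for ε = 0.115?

295

Need 2·159·exp(−2nε²) ≤ 0.13, i.e. exp(−2nε²) ≤ 0.13/318.
So 2nε² ≥ ln(318/0.13) = 7.802272.
Hence n ≥ 7.802272/(2·0.115²) = 294.982.
The smallest integer n is 295.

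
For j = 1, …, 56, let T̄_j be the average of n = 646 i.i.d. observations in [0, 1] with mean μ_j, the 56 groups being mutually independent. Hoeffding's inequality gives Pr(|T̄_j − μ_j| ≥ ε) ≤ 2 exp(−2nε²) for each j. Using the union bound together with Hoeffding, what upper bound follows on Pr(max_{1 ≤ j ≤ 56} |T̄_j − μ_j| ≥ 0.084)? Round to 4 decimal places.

Per-experiment Hoeffding bound: 2·exp(−2·646·0.084²) = 2·exp(−9.11635) = 0.00021971.
Union bound over 56 events: 56·0.00021971 = 0.01230.

0.0123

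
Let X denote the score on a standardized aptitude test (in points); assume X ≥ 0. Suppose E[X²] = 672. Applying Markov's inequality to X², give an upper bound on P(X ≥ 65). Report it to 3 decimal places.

Since X ≥ 0, the event {X ≥ 65} is the same as {X² ≥ 4225}.
Markov's inequality applied to X² gives P(X² ≥ 4225) ≤ E[X²]/4225 = 672/4225 = 0.1591.

0.159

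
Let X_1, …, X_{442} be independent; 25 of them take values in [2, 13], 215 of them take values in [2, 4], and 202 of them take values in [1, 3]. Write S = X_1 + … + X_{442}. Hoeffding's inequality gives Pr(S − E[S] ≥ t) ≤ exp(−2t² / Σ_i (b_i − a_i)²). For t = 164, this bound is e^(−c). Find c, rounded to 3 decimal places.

Σ(b_i − a_i)² = 25·11² + 215·2² + 202·2² = 4693.
c = 2t² / 4693 = 2·164² / 4693 = 11.4622.

11.462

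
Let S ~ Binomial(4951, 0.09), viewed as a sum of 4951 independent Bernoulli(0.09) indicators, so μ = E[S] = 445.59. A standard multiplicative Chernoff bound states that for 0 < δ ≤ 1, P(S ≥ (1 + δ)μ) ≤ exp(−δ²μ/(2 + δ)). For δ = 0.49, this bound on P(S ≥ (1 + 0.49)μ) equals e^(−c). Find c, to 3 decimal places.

c = δ²μ/(2 + δ) = 0.49²·445.59/(2 + 0.49) = 42.9663.

42.966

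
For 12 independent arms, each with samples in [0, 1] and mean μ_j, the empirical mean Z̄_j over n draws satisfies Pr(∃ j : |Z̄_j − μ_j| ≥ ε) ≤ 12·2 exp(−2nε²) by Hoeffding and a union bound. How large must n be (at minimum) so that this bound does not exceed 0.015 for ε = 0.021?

8365

Need 2·12·exp(−2nε²) ≤ 0.015, i.e. exp(−2nε²) ≤ 0.015/24.
So 2nε² ≥ ln(24/0.015) = 7.377759.
Hence n ≥ 7.377759/(2·0.021²) = 8364.806.
The smallest integer n is 8365.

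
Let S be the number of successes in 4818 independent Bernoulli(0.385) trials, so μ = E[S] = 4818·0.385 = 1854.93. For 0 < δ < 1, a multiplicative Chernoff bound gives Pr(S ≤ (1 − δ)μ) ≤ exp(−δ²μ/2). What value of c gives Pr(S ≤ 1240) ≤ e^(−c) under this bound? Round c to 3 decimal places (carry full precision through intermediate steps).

Write 1240 = (1 − δ)μ, so δ = 1 − 1240/1854.93 = 0.3315112…
Then the exponent is δ²μ/2 = (μ − 1240)²/(2μ) = 101.928079.

101.928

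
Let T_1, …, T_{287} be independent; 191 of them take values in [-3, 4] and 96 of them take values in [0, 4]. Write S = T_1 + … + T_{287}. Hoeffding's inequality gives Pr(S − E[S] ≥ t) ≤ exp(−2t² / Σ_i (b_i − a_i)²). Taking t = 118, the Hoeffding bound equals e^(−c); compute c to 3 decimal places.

Σ(b_i − a_i)² = 191·7² + 96·4² = 10895.
c = 2t² / 10895 = 2·118² / 10895 = 2.5560.

2.556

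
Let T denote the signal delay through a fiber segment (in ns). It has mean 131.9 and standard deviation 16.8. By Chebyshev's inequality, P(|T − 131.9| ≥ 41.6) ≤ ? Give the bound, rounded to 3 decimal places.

Chebyshev: P(|T − μ| ≥ t) ≤ Var(T)/t².
Var(T) = σ² = 16.8² = 282.24.
Bound = 282.24 / 1730.56 = 0.1631.

0.163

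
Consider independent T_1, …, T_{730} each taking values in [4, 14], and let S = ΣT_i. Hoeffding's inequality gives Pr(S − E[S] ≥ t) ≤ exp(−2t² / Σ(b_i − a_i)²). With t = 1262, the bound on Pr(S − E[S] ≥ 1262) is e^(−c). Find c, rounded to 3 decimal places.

43.634

Σ(b_i − a_i)² = 730·(10)² = 73000.
c = 2t²/73000 = 2·1262²/73000 = 43.6341.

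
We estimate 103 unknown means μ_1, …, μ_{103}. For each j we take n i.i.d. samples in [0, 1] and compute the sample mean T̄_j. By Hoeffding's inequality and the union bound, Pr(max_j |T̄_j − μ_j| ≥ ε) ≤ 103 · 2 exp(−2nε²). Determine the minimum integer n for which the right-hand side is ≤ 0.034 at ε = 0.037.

3181

Need 2·103·exp(−2nε²) ≤ 0.034, i.e. exp(−2nε²) ≤ 0.034/206.
So 2nε² ≥ ln(206/0.034) = 8.709271.
Hence n ≥ 8.709271/(2·0.037²) = 3180.888.
The smallest integer n is 3181.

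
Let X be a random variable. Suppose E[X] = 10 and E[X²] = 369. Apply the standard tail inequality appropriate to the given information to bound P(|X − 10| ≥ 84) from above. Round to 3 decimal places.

The first two moments determine the variance, so Chebyshev's inequality is the sharpest standard bound available.
Var(X) = E[X²] − (E[X])² = 369 − 100 = 269.
Chebyshev's inequality: P(|X − μ| ≥ t) ≤ Var(X)/t² = 269/7056 = 0.0381.

0.038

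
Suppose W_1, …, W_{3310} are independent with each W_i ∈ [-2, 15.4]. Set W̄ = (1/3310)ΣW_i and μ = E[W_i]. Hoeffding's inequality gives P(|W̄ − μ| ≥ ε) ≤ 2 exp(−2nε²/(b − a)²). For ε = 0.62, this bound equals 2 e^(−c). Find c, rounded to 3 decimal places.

c = 2nε²/(b − a)² = 2·3310·0.62² / 17.4² = 8.4051.

8.405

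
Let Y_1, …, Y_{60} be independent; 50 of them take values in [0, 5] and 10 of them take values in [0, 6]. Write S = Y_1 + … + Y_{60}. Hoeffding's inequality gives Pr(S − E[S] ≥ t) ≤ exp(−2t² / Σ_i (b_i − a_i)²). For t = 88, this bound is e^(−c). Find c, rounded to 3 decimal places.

9.620

Σ(b_i − a_i)² = 50·5² + 10·6² = 1610.
c = 2t² / 1610 = 2·88² / 1610 = 9.6199.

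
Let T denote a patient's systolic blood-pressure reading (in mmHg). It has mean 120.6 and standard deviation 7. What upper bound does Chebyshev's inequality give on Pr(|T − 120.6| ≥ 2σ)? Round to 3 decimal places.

Chebyshev: Pr(|T − μ| ≥ t) ≤ Var(T)/t².
Var(T) = σ² = 7² = 49.
t = 2·7 = 14.
Bound = 49 / 196 = 0.2500.

0.250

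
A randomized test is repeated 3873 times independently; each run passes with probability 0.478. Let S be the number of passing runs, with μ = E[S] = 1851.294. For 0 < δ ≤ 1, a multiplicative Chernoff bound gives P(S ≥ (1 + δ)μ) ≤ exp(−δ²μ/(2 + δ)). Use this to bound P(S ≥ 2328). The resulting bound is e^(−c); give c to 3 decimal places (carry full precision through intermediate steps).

Write 2328 = (1 + δ)μ, so δ = 2328/1851.294 − 1 = 0.2574988…
Then the exponent is δ²μ/(2 + δ) = (2328 − μ)² / (μ·(2 + δ)) = 54.374880.

54.375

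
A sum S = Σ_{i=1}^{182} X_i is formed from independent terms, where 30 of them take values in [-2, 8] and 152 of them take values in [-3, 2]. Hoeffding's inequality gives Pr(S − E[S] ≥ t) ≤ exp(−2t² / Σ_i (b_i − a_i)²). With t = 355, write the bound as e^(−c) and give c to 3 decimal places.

37.066

Σ(b_i − a_i)² = 30·10² + 152·5² = 6800.
c = 2t² / 6800 = 2·355² / 6800 = 37.0662.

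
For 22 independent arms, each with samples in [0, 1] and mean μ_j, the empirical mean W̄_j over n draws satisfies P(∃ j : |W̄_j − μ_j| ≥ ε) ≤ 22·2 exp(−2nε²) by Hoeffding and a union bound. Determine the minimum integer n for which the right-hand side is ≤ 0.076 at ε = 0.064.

777

Need 2·22·exp(−2nε²) ≤ 0.076, i.e. exp(−2nε²) ≤ 0.076/44.
So 2nε² ≥ ln(44/0.076) = 6.361212.
Hence n ≥ 6.361212/(2·0.064²) = 776.515.
The smallest integer n is 777.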